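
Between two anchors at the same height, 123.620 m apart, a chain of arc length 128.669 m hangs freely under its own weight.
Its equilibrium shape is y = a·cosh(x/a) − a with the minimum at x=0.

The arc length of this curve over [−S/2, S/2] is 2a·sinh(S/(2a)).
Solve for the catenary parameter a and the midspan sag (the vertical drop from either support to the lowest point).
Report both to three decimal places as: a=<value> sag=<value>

a=125.618 sag=15.516

seed: a₀ = √(S³/(24(L−S))) = √(123.620³/(24·5.049)) = 124.860423
iter 1: u=0.495033  f(a)=+6.223e-02  f'(a)=-8.287e-02  a ← 124.860423 − (+6.223e-02/-8.287e-02) = 125.611289
iter 2: u=0.492074  f(a)=+5.658e-04  f'(a)=-8.137e-02  a ← 125.611289 − (+5.658e-04/-8.137e-02) = 125.618242
iter 3: u=0.492046  f(a)=+4.773e-08  f'(a)=-8.136e-02  a ← 125.618242 − (+4.773e-08/-8.136e-02) = 125.618242
iter 4: u=0.492046  f(a)=+0.000e+00  f'(a)=-8.136e-02  a ← 125.618242 − (+0.000e+00/-8.136e-02) = 125.618242
converged: |Δa| < 1e-12 after 4 iterations
sag = a·(cosh(S/(2a)) − 1) = 125.618242·(cosh(0.492046) − 1) = 15.515987
T_max/T_min = cosh(S/(2a)) = 1.123517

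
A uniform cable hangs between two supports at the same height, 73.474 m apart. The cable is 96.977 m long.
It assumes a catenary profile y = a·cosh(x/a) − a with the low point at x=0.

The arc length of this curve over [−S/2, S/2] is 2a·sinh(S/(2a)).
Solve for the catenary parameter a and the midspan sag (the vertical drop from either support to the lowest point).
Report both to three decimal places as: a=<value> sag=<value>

seed: a₀ = √(S³/(24(L−S))) = √(73.474³/(24·23.503)) = 26.517541
iter 1: u=1.385385  f(a)=+2.361e+00  f'(a)=-2.137e+00  a ← 26.517541 − (+2.361e+00/-2.137e+00) = 27.622497
iter 2: u=1.329967  f(a)=+1.556e-01  f'(a)=-1.864e+00  a ← 27.622497 − (+1.556e-01/-1.864e+00) = 27.705988
iter 3: u=1.325959  f(a)=+7.812e-04  f'(a)=-1.845e+00  a ← 27.705988 − (+7.812e-04/-1.845e+00) = 27.706411
iter 4: u=1.325939  f(a)=+1.991e-08  f'(a)=-1.845e+00  a ← 27.706411 − (+1.991e-08/-1.845e+00) = 27.706411
iter 5: u=1.325939  f(a)=+0.000e+00  f'(a)=-1.845e+00  a ← 27.706411 − (+0.000e+00/-1.845e+00) = 27.706411
converged: |Δa| < 1e-12 after 5 iterations
sag = a·(cosh(S/(2a)) − 1) = 27.706411·(cosh(1.325939) − 1) = 28.139626
T_max/T_min = cosh(S/(2a)) = 2.015636

a=27.706 sag=28.140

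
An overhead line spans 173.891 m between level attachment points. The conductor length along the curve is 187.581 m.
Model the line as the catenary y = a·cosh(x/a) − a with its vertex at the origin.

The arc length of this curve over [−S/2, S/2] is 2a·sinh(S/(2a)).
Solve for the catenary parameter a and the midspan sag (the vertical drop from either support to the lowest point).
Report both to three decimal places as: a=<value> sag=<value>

seed: a₀ = √(S³/(24(L−S))) = √(173.891³/(24·13.690)) = 126.505181
iter 1: u=0.687288  f(a)=+3.270e-01  f'(a)=-2.268e-01  a ← 126.505181 − (+3.270e-01/-2.268e-01) = 127.946755
iter 2: u=0.679544  f(a)=+5.673e-03  f'(a)=-2.190e-01  a ← 127.946755 − (+5.673e-03/-2.190e-01) = 127.972658
iter 3: u=0.679407  f(a)=+1.775e-06  f'(a)=-2.189e-01  a ← 127.972658 − (+1.775e-06/-2.189e-01) = 127.972667
iter 4: u=0.679407  f(a)=+1.421e-13  f'(a)=-2.189e-01  a ← 127.972667 − (+1.421e-13/-2.189e-01) = 127.972667
converged: |Δa| < 1e-12 after 4 iterations
sag = a·(cosh(S/(2a)) − 1) = 127.972667·(cosh(0.679407) − 1) = 30.689431
T_max/T_min = cosh(S/(2a)) = 1.239812

a=127.973 sag=30.689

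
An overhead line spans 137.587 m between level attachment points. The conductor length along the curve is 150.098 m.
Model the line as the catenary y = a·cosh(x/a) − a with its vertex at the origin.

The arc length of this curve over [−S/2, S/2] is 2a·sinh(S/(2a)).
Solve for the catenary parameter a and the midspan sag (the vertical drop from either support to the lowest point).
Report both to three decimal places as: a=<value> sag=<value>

a=94.380 sag=26.202

seed: a₀ = √(S³/(24(L−S))) = √(137.587³/(24·12.511)) = 93.135332
iter 1: u=0.738640  f(a)=+3.458e-01  f'(a)=-2.836e-01  a ← 93.135332 − (+3.458e-01/-2.836e-01) = 94.354477
iter 2: u=0.729096  f(a)=+6.906e-03  f'(a)=-2.724e-01  a ← 94.354477 − (+6.906e-03/-2.724e-01) = 94.379832
iter 3: u=0.728900  f(a)=+2.880e-06  f'(a)=-2.722e-01  a ← 94.379832 − (+2.880e-06/-2.722e-01) = 94.379842
iter 4: u=0.728900  f(a)=+4.832e-13  f'(a)=-2.722e-01  a ← 94.379842 − (+4.832e-13/-2.722e-01) = 94.379842
converged: |Δa| < 1e-12 after 4 iterations
sag = a·(cosh(S/(2a)) − 1) = 94.379842·(cosh(0.728900) − 1) = 26.201695
T_max/T_min = cosh(S/(2a)) = 1.277620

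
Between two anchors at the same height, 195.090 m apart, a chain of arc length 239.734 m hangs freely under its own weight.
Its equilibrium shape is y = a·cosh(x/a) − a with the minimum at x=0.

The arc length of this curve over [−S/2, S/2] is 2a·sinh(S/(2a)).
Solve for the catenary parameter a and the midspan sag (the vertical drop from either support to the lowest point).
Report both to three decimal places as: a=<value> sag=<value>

a=85.965 sag=61.541

seed: a₀ = √(S³/(24(L−S))) = √(195.090³/(24·44.644)) = 83.246377
iter 1: u=1.171763  f(a)=+3.167e+00  f'(a)=-1.227e+00  a ← 83.246377 − (+3.167e+00/-1.227e+00) = 85.826943
iter 2: u=1.136531  f(a)=+1.532e-01  f'(a)=-1.111e+00  a ← 85.826943 − (+1.532e-01/-1.111e+00) = 85.964849
iter 3: u=1.134708  f(a)=+3.991e-04  f'(a)=-1.105e+00  a ← 85.964849 − (+3.991e-04/-1.105e+00) = 85.965210
iter 4: u=1.134703  f(a)=+2.722e-09  f'(a)=-1.105e+00  a ← 85.965210 − (+2.722e-09/-1.105e+00) = 85.965210
iter 5: u=1.134703  f(a)=-5.684e-14  f'(a)=-1.105e+00  a ← 85.965210 − (-5.684e-14/-1.105e+00) = 85.965210
converged: |Δa| < 1e-12 after 5 iterations
sag = a·(cosh(S/(2a)) − 1) = 85.965210·(cosh(1.134703) − 1) = 61.541112
T_max/T_min = cosh(S/(2a)) = 1.715884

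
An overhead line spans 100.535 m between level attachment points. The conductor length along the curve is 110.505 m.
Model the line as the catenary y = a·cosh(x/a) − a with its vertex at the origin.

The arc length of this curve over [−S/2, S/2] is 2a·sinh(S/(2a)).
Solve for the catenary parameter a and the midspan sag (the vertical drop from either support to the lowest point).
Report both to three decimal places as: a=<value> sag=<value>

a=66.114 sag=20.048

seed: a₀ = √(S³/(24(L−S))) = √(100.535³/(24·9.970)) = 65.166249
iter 1: u=0.771373  f(a)=+3.009e-01  f'(a)=-3.246e-01  a ← 65.166249 − (+3.009e-01/-3.246e-01) = 66.093135
iter 2: u=0.760556  f(a)=+6.539e-03  f'(a)=-3.106e-01  a ← 66.093135 − (+6.539e-03/-3.106e-01) = 66.114187
iter 3: u=0.760313  f(a)=+3.241e-06  f'(a)=-3.103e-01  a ← 66.114187 − (+3.241e-06/-3.103e-01) = 66.114198
iter 4: u=0.760313  f(a)=+8.100e-13  f'(a)=-3.103e-01  a ← 66.114198 − (+8.100e-13/-3.103e-01) = 66.114198
converged: |Δa| < 1e-12 after 4 iterations
sag = a·(cosh(S/(2a)) − 1) = 66.114198·(cosh(0.760313) − 1) = 20.048009
T_max/T_min = cosh(S/(2a)) = 1.303233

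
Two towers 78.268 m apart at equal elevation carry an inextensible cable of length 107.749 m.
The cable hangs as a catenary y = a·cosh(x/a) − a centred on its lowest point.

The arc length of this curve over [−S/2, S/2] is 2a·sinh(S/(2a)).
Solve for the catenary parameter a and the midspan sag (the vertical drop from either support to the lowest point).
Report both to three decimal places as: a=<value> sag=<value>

seed: a₀ = √(S³/(24(L−S))) = √(78.268³/(24·29.481)) = 26.031526
iter 1: u=1.503331  f(a)=+3.516e+00  f'(a)=-2.820e+00  a ← 26.031526 − (+3.516e+00/-2.820e+00) = 27.278458
iter 2: u=1.434612  f(a)=+2.684e-01  f'(a)=-2.404e+00  a ← 27.278458 − (+2.684e-01/-2.404e+00) = 27.390103
iter 3: u=1.428764  f(a)=+1.850e-03  f'(a)=-2.371e+00  a ← 27.390103 − (+1.850e-03/-2.371e+00) = 27.390883
iter 4: u=1.428724  f(a)=+8.925e-08  f'(a)=-2.371e+00  a ← 27.390883 − (+8.925e-08/-2.371e+00) = 27.390883
iter 5: u=1.428724  f(a)=-1.421e-14  f'(a)=-2.371e+00  a ← 27.390883 − (-1.421e-14/-2.371e+00) = 27.390883
converged: |Δa| < 1e-12 after 5 iterations
sag = a·(cosh(S/(2a)) − 1) = 27.390883·(cosh(1.428724) − 1) = 33.046872
T_max/T_min = cosh(S/(2a)) = 2.206492

a=27.391 sag=33.047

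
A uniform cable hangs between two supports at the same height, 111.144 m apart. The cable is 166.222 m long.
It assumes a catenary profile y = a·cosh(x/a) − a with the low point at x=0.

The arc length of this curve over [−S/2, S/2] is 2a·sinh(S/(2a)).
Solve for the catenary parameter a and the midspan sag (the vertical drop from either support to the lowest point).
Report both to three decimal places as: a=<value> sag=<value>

a=34.394 sag=55.552

seed: a₀ = √(S³/(24(L−S))) = √(111.144³/(24·55.078)) = 32.228073
iter 1: u=1.724335  f(a)=+8.793e+00  f'(a)=-4.548e+00  a ← 32.228073 − (+8.793e+00/-4.548e+00) = 34.161190
iter 2: u=1.626758  f(a)=+8.532e-01  f'(a)=-3.705e+00  a ← 34.161190 − (+8.532e-01/-3.705e+00) = 34.391489
iter 3: u=1.615865  f(a)=+9.941e-03  f'(a)=-3.619e+00  a ← 34.391489 − (+9.941e-03/-3.619e+00) = 34.394236
iter 4: u=1.615736  f(a)=+1.384e-06  f'(a)=-3.618e+00  a ← 34.394236 − (+1.384e-06/-3.618e+00) = 34.394236
iter 5: u=1.615736  f(a)=+8.527e-14  f'(a)=-3.618e+00  a ← 34.394236 − (+8.527e-14/-3.618e+00) = 34.394236
converged: |Δa| < 1e-12 after 5 iterations
sag = a·(cosh(S/(2a)) − 1) = 34.394236·(cosh(1.615736) − 1) = 55.552425
T_max/T_min = cosh(S/(2a)) = 2.615167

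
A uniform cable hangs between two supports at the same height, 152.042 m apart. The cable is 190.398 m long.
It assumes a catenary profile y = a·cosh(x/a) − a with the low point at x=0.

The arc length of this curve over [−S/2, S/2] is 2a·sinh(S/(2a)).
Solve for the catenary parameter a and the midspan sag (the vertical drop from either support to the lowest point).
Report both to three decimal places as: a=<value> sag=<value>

seed: a₀ = √(S³/(24(L−S))) = √(152.042³/(24·38.356)) = 61.790696
iter 1: u=1.230298  f(a)=+3.010e+00  f'(a)=-1.440e+00  a ← 61.790696 − (+3.010e+00/-1.440e+00) = 63.880986
iter 2: u=1.190041  f(a)=+1.595e-01  f'(a)=-1.291e+00  a ← 63.880986 − (+1.595e-01/-1.291e+00) = 64.004515
iter 3: u=1.187744  f(a)=+5.031e-04  f'(a)=-1.283e+00  a ← 64.004515 − (+5.031e-04/-1.283e+00) = 64.004907
iter 4: u=1.187737  f(a)=+5.043e-09  f'(a)=-1.283e+00  a ← 64.004907 − (+5.043e-09/-1.283e+00) = 64.004907
iter 5: u=1.187737  f(a)=+0.000e+00  f'(a)=-1.283e+00  a ← 64.004907 − (+0.000e+00/-1.283e+00) = 64.004907
converged: |Δa| < 1e-12 after 5 iterations
sag = a·(cosh(S/(2a)) − 1) = 64.004907·(cosh(1.187737) − 1) = 50.709860
T_max/T_min = cosh(S/(2a)) = 1.792281

a=64.005 sag=50.710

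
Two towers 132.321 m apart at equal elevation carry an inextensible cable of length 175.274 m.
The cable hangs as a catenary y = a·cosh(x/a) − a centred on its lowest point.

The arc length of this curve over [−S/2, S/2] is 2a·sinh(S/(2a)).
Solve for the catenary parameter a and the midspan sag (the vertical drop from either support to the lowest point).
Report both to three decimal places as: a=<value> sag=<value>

seed: a₀ = √(S³/(24(L−S))) = √(132.321³/(24·42.953)) = 47.406816
iter 1: u=1.395590  f(a)=+4.382e+00  f'(a)=-2.190e+00  a ← 47.406816 − (+4.382e+00/-2.190e+00) = 49.407384
iter 2: u=1.339081  f(a)=+2.927e-01  f'(a)=-1.907e+00  a ← 49.407384 − (+2.927e-01/-1.907e+00) = 49.560867
iter 3: u=1.334934  f(a)=+1.512e-03  f'(a)=-1.887e+00  a ← 49.560867 − (+1.512e-03/-1.887e+00) = 49.561668
iter 4: u=1.334913  f(a)=+4.081e-08  f'(a)=-1.887e+00  a ← 49.561668 − (+4.081e-08/-1.887e+00) = 49.561668
iter 5: u=1.334913  f(a)=+0.000e+00  f'(a)=-1.887e+00  a ← 49.561668 − (+0.000e+00/-1.887e+00) = 49.561668
converged: |Δa| < 1e-12 after 5 iterations
sag = a·(cosh(S/(2a)) − 1) = 49.561668·(cosh(1.334913) − 1) = 51.119029
T_max/T_min = cosh(S/(2a)) = 2.031423

a=49.562 sag=51.119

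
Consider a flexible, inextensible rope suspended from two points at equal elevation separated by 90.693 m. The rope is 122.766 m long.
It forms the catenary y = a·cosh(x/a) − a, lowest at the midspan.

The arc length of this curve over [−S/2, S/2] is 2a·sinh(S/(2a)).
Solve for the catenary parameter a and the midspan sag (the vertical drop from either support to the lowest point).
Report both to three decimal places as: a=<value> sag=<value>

seed: a₀ = √(S³/(24(L−S))) = √(90.693³/(24·32.073)) = 31.130439
iter 1: u=1.456661  f(a)=+3.580e+00  f'(a)=-2.532e+00  a ← 31.130439 − (+3.580e+00/-2.532e+00) = 32.544124
iter 2: u=1.393385  f(a)=+2.583e-01  f'(a)=-2.179e+00  a ← 32.544124 − (+2.583e-01/-2.179e+00) = 32.662668
iter 3: u=1.388328  f(a)=+1.576e-03  f'(a)=-2.152e+00  a ← 32.662668 − (+1.576e-03/-2.152e+00) = 32.663400
iter 4: u=1.388297  f(a)=+5.945e-08  f'(a)=-2.152e+00  a ← 32.663400 − (+5.945e-08/-2.152e+00) = 32.663400
iter 5: u=1.388297  f(a)=+0.000e+00  f'(a)=-2.152e+00  a ← 32.663400 − (+0.000e+00/-2.152e+00) = 32.663400
converged: |Δa| < 1e-12 after 5 iterations
sag = a·(cosh(S/(2a)) − 1) = 32.663400·(cosh(1.388297) − 1) = 36.869113
T_max/T_min = cosh(S/(2a)) = 2.128759

a=32.663 sag=36.869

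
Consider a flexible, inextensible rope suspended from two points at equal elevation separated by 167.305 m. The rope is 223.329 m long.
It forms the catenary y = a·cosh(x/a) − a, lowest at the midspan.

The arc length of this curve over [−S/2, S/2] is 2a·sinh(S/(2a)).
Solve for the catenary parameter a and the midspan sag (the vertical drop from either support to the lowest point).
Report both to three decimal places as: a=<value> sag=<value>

a=61.778 sag=65.837

seed: a₀ = √(S³/(24(L−S))) = √(167.305³/(24·56.024)) = 59.016127
iter 1: u=1.417452  f(a)=+5.905e+00  f'(a)=-2.308e+00  a ← 59.016127 − (+5.905e+00/-2.308e+00) = 61.574079
iter 2: u=1.358567  f(a)=+4.056e-01  f'(a)=-2.001e+00  a ← 61.574079 − (+4.056e-01/-2.001e+00) = 61.776758
iter 3: u=1.354110  f(a)=+2.226e-03  f'(a)=-1.979e+00  a ← 61.776758 − (+2.226e-03/-1.979e+00) = 61.777883
iter 4: u=1.354085  f(a)=+6.785e-08  f'(a)=-1.979e+00  a ← 61.777883 − (+6.785e-08/-1.979e+00) = 61.777883
iter 5: u=1.354085  f(a)=-8.527e-14  f'(a)=-1.979e+00  a ← 61.777883 − (-8.527e-14/-1.979e+00) = 61.777883
converged: |Δa| < 1e-12 after 5 iterations
sag = a·(cosh(S/(2a)) − 1) = 61.777883·(cosh(1.354085) − 1) = 65.836644
T_max/T_min = cosh(S/(2a)) = 2.065699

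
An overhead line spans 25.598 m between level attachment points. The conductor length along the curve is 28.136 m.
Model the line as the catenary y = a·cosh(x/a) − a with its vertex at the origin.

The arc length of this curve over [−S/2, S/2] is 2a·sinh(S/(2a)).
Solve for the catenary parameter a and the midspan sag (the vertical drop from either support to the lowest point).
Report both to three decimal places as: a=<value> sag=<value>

a=16.836 sag=5.104

seed: a₀ = √(S³/(24(L−S))) = √(25.598³/(24·2.538)) = 16.594250
iter 1: u=0.771291  f(a)=+7.657e-02  f'(a)=-3.245e-01  a ← 16.594250 − (+7.657e-02/-3.245e-01) = 16.830229
iter 2: u=0.760477  f(a)=+1.664e-03  f'(a)=-3.105e-01  a ← 16.830229 − (+1.664e-03/-3.105e-01) = 16.835587
iter 3: u=0.760235  f(a)=+8.244e-07  f'(a)=-3.102e-01  a ← 16.835587 − (+8.244e-07/-3.102e-01) = 16.835590
iter 4: u=0.760235  f(a)=+2.096e-13  f'(a)=-3.102e-01  a ← 16.835590 − (+2.096e-13/-3.102e-01) = 16.835590
converged: |Δa| < 1e-12 after 4 iterations
sag = a·(cosh(S/(2a)) − 1) = 16.835590·(cosh(0.760235) − 1) = 5.104002
T_max/T_min = cosh(S/(2a)) = 1.303167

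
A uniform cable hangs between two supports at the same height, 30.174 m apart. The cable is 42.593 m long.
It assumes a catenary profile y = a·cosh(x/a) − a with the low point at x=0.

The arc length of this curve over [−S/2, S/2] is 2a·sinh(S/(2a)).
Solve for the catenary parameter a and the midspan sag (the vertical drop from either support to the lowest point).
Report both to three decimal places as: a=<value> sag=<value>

a=10.145 sag=13.445

seed: a₀ = √(S³/(24(L−S))) = √(30.174³/(24·12.419)) = 9.600645
iter 1: u=1.571457  f(a)=+1.627e+00  f'(a)=-3.285e+00  a ← 9.600645 − (+1.627e+00/-3.285e+00) = 10.095849
iter 2: u=1.494377  f(a)=+1.343e-01  f'(a)=-2.763e+00  a ← 10.095849 − (+1.343e-01/-2.763e+00) = 10.144470
iter 3: u=1.487214  f(a)=+1.098e-03  f'(a)=-2.718e+00  a ← 10.144470 − (+1.098e-03/-2.718e+00) = 10.144874
iter 4: u=1.487155  f(a)=+7.474e-08  f'(a)=-2.718e+00  a ← 10.144874 − (+7.474e-08/-2.718e+00) = 10.144874
iter 5: u=1.487155  f(a)=-7.105e-15  f'(a)=-2.718e+00  a ← 10.144874 − (-7.105e-15/-2.718e+00) = 10.144874
converged: |Δa| < 1e-12 after 5 iterations
sag = a·(cosh(S/(2a)) − 1) = 10.144874·(cosh(1.487155) − 1) = 13.444517
T_max/T_min = cosh(S/(2a)) = 2.325252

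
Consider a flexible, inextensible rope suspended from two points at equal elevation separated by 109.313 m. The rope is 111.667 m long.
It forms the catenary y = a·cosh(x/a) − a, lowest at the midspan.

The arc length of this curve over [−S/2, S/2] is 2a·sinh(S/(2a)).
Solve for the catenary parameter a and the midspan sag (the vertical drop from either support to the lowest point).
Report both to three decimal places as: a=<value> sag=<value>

a=152.543 sag=9.897

seed: a₀ = √(S³/(24(L−S))) = √(109.313³/(24·2.354)) = 152.054357
iter 1: u=0.359454  f(a)=+1.525e-02  f'(a)=-3.136e-02  a ← 152.054357 − (+1.525e-02/-3.136e-02) = 152.540720
iter 2: u=0.358308  f(a)=+7.350e-05  f'(a)=-3.106e-02  a ← 152.540720 − (+7.350e-05/-3.106e-02) = 152.543086
iter 3: u=0.358302  f(a)=+1.725e-09  f'(a)=-3.106e-02  a ← 152.543086 − (+1.725e-09/-3.106e-02) = 152.543086
iter 4: u=0.358302  f(a)=+0.000e+00  f'(a)=-3.106e-02  a ← 152.543086 − (+0.000e+00/-3.106e-02) = 152.543086
converged: |Δa| < 1e-12 after 4 iterations
sag = a·(cosh(S/(2a)) − 1) = 152.543086·(cosh(0.358302) − 1) = 9.896973
T_max/T_min = cosh(S/(2a)) = 1.064880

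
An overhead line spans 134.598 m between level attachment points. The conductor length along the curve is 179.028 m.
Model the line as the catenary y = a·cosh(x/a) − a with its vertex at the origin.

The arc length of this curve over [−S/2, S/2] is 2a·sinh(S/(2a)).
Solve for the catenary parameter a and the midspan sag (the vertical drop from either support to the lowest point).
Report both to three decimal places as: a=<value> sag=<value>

a=50.029 sag=52.517

seed: a₀ = √(S³/(24(L−S))) = √(134.598³/(24·44.430)) = 47.820502
iter 1: u=1.407325  f(a)=+4.613e+00  f'(a)=-2.253e+00  a ← 47.820502 − (+4.613e+00/-2.253e+00) = 49.867831
iter 2: u=1.349547  f(a)=+3.128e-01  f'(a)=-1.957e+00  a ← 49.867831 − (+3.128e-01/-1.957e+00) = 50.027654
iter 3: u=1.345236  f(a)=+1.669e-03  f'(a)=-1.936e+00  a ← 50.027654 − (+1.669e-03/-1.936e+00) = 50.028516
iter 4: u=1.345213  f(a)=+4.811e-08  f'(a)=-1.936e+00  a ← 50.028516 − (+4.811e-08/-1.936e+00) = 50.028516
iter 5: u=1.345213  f(a)=-2.842e-14  f'(a)=-1.936e+00  a ← 50.028516 − (-2.842e-14/-1.936e+00) = 50.028516
converged: |Δa| < 1e-12 after 5 iterations
sag = a·(cosh(S/(2a)) − 1) = 50.028516·(cosh(1.345213) − 1) = 52.517125
T_max/T_min = cosh(S/(2a)) = 2.049744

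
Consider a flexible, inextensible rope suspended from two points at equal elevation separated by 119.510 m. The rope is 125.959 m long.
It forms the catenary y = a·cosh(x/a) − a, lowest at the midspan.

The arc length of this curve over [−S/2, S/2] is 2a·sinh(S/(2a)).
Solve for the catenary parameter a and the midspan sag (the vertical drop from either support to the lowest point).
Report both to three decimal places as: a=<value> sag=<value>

seed: a₀ = √(S³/(24(L−S))) = √(119.510³/(24·6.449)) = 105.015779
iter 1: u=0.569010  f(a)=+1.052e-01  f'(a)=-1.268e-01  a ← 105.015779 − (+1.052e-01/-1.268e-01) = 105.845224
iter 2: u=0.564551  f(a)=+1.259e-03  f'(a)=-1.238e-01  a ← 105.845224 − (+1.259e-03/-1.238e-01) = 105.855395
iter 3: u=0.564496  f(a)=+1.854e-07  f'(a)=-1.238e-01  a ← 105.855395 − (+1.854e-07/-1.238e-01) = 105.855397
iter 4: u=0.564496  f(a)=+4.263e-14  f'(a)=-1.238e-01  a ← 105.855397 − (+4.263e-14/-1.238e-01) = 105.855397
converged: |Δa| < 1e-12 after 4 iterations
sag = a·(cosh(S/(2a)) − 1) = 105.855397·(cosh(0.564496) − 1) = 17.318393
T_max/T_min = cosh(S/(2a)) = 1.163604

a=105.855 sag=17.318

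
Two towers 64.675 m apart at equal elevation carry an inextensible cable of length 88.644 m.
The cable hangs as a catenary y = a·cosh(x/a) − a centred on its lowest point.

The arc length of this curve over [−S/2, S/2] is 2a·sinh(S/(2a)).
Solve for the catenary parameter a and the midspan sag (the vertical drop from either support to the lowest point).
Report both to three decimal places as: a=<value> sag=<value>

a=22.801 sag=27.042

seed: a₀ = √(S³/(24(L−S))) = √(64.675³/(24·23.969)) = 21.685732
iter 1: u=1.491188  f(a)=+2.810e+00  f'(a)=-2.743e+00  a ← 21.685732 − (+2.810e+00/-2.743e+00) = 22.710394
iter 2: u=1.423908  f(a)=+2.115e-01  f'(a)=-2.344e+00  a ← 22.710394 − (+2.115e-01/-2.344e+00) = 22.800603
iter 3: u=1.418274  f(a)=+1.413e-03  f'(a)=-2.313e+00  a ← 22.800603 − (+1.413e-03/-2.313e+00) = 22.801214
iter 4: u=1.418236  f(a)=+6.397e-08  f'(a)=-2.313e+00  a ← 22.801214 − (+6.397e-08/-2.313e+00) = 22.801214
iter 5: u=1.418236  f(a)=+1.421e-14  f'(a)=-2.313e+00  a ← 22.801214 − (+1.421e-14/-2.313e+00) = 22.801214
converged: |Δa| < 1e-12 after 5 iterations
sag = a·(cosh(S/(2a)) − 1) = 22.801214·(cosh(1.418236) − 1) = 27.041890
T_max/T_min = cosh(S/(2a)) = 2.185985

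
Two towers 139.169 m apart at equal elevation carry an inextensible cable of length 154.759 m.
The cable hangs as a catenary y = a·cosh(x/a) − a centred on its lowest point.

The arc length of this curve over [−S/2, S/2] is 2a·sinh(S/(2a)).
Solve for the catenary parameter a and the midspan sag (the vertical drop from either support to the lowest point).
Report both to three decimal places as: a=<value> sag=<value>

a=86.267 sag=29.619

seed: a₀ = √(S³/(24(L−S))) = √(139.169³/(24·15.590)) = 84.876035
iter 1: u=0.819837  f(a)=+5.324e-01  f'(a)=-3.927e-01  a ← 84.876035 − (+5.324e-01/-3.927e-01) = 86.231922
iter 2: u=0.806946  f(a)=+1.303e-02  f'(a)=-3.736e-01  a ← 86.231922 − (+1.303e-02/-3.736e-01) = 86.266783
iter 3: u=0.806620  f(a)=+8.231e-06  f'(a)=-3.732e-01  a ← 86.266783 − (+8.231e-06/-3.732e-01) = 86.266805
iter 4: u=0.806620  f(a)=+3.325e-12  f'(a)=-3.732e-01  a ← 86.266805 − (+3.325e-12/-3.732e-01) = 86.266805
converged: |Δa| < 1e-12 after 4 iterations
sag = a·(cosh(S/(2a)) − 1) = 86.266805·(cosh(0.806620) − 1) = 29.619125
T_max/T_min = cosh(S/(2a)) = 1.343343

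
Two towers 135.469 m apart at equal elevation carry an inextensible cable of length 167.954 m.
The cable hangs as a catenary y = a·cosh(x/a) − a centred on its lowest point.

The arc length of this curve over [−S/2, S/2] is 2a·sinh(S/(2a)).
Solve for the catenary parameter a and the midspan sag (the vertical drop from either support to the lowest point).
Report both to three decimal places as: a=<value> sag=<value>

seed: a₀ = √(S³/(24(L−S))) = √(135.469³/(24·32.485)) = 56.469355
iter 1: u=1.199491  f(a)=+2.419e+00  f'(a)=-1.325e+00  a ← 56.469355 − (+2.419e+00/-1.325e+00) = 58.294988
iter 2: u=1.161927  f(a)=+1.222e-01  f'(a)=-1.194e+00  a ← 58.294988 − (+1.222e-01/-1.194e+00) = 58.397373
iter 3: u=1.159890  f(a)=+3.491e-04  f'(a)=-1.187e+00  a ← 58.397373 − (+3.491e-04/-1.187e+00) = 58.397667
iter 4: u=1.159884  f(a)=+2.864e-09  f'(a)=-1.187e+00  a ← 58.397667 − (+2.864e-09/-1.187e+00) = 58.397667
iter 5: u=1.159884  f(a)=+2.842e-14  f'(a)=-1.187e+00  a ← 58.397667 − (+2.842e-14/-1.187e+00) = 58.397667
converged: |Δa| < 1e-12 after 5 iterations
sag = a·(cosh(S/(2a)) − 1) = 58.397667·(cosh(1.159884) − 1) = 43.888325
T_max/T_min = cosh(S/(2a)) = 1.751542

a=58.398 sag=43.888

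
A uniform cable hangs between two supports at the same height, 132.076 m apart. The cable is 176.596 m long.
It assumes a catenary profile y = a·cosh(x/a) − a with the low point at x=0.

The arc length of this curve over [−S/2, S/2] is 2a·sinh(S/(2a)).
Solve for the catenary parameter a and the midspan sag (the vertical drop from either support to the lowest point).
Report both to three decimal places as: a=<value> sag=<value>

a=48.622 sag=52.178

seed: a₀ = √(S³/(24(L−S))) = √(132.076³/(24·44.520)) = 46.435771
iter 1: u=1.422136  f(a)=+4.725e+00  f'(a)=-2.334e+00  a ← 46.435771 − (+4.725e+00/-2.334e+00) = 48.459871
iter 2: u=1.362736  f(a)=+3.265e-01  f'(a)=-2.022e+00  a ← 48.459871 − (+3.265e-01/-2.022e+00) = 48.621353
iter 3: u=1.358210  f(a)=+1.815e-03  f'(a)=-2.000e+00  a ← 48.621353 − (+1.815e-03/-2.000e+00) = 48.622260
iter 4: u=1.358184  f(a)=+5.677e-08  f'(a)=-1.999e+00  a ← 48.622260 − (+5.677e-08/-1.999e+00) = 48.622260
iter 5: u=1.358184  f(a)=+2.842e-14  f'(a)=-1.999e+00  a ← 48.622260 − (+2.842e-14/-1.999e+00) = 48.622260
converged: |Δa| < 1e-12 after 5 iterations
sag = a·(cosh(S/(2a)) − 1) = 48.622260·(cosh(1.358184) − 1) = 52.177844
T_max/T_min = cosh(S/(2a)) = 2.073127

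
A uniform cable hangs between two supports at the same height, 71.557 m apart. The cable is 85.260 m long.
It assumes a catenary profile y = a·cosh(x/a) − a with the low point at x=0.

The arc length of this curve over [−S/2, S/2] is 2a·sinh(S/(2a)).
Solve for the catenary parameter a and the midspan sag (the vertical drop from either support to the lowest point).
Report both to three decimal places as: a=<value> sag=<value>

a=34.298 sag=20.417

seed: a₀ = √(S³/(24(L−S))) = √(71.557³/(24·13.703)) = 33.378340
iter 1: u=1.071908  f(a)=+8.091e-01  f'(a)=-9.194e-01  a ← 33.378340 − (+8.091e-01/-9.194e-01) = 34.258415
iter 2: u=1.044371  f(a)=+3.310e-02  f'(a)=-8.455e-01  a ← 34.258415 − (+3.310e-02/-8.455e-01) = 34.297568
iter 3: u=1.043179  f(a)=+6.066e-05  f'(a)=-8.424e-01  a ← 34.297568 − (+6.066e-05/-8.424e-01) = 34.297640
iter 4: u=1.043177  f(a)=+2.044e-10  f'(a)=-8.424e-01  a ← 34.297640 − (+2.044e-10/-8.424e-01) = 34.297640
iter 5: u=1.043177  f(a)=+0.000e+00  f'(a)=-8.424e-01  a ← 34.297640 − (+0.000e+00/-8.424e-01) = 34.297640
converged: |Δa| < 1e-12 after 5 iterations
sag = a·(cosh(S/(2a)) − 1) = 34.297640·(cosh(1.043177) − 1) = 20.416572
T_max/T_min = cosh(S/(2a)) = 1.595276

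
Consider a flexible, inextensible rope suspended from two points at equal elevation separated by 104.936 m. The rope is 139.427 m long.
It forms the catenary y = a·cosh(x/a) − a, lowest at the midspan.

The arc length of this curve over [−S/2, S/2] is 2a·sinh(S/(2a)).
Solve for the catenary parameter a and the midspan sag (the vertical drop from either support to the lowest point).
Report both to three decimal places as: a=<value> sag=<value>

a=39.080 sag=40.840

seed: a₀ = √(S³/(24(L−S))) = √(104.936³/(24·34.491)) = 37.361839
iter 1: u=1.404321  f(a)=+3.565e+00  f'(a)=-2.237e+00  a ← 37.361839 − (+3.565e+00/-2.237e+00) = 38.955533
iter 2: u=1.346869  f(a)=+2.408e-01  f'(a)=-1.944e+00  a ← 38.955533 − (+2.408e-01/-1.944e+00) = 39.079394
iter 3: u=1.342600  f(a)=+1.275e-03  f'(a)=-1.924e+00  a ← 39.079394 − (+1.275e-03/-1.924e+00) = 39.080056
iter 4: u=1.342577  f(a)=+3.612e-08  f'(a)=-1.924e+00  a ← 39.080056 − (+3.612e-08/-1.924e+00) = 39.080056
iter 5: u=1.342577  f(a)=+0.000e+00  f'(a)=-1.924e+00  a ← 39.080056 − (+0.000e+00/-1.924e+00) = 39.080056
converged: |Δa| < 1e-12 after 5 iterations
sag = a·(cosh(S/(2a)) − 1) = 39.080056·(cosh(1.342577) − 1) = 40.840047
T_max/T_min = cosh(S/(2a)) = 2.045036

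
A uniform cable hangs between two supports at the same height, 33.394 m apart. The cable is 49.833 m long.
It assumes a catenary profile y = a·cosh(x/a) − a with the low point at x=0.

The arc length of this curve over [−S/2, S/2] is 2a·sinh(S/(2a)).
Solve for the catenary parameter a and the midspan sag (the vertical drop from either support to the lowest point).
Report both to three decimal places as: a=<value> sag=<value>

a=10.364 sag=16.622

seed: a₀ = √(S³/(24(L−S))) = √(33.394³/(24·16.439)) = 9.715370
iter 1: u=1.718617  f(a)=+2.606e+00  f'(a)=-4.495e+00  a ← 9.715370 − (+2.606e+00/-4.495e+00) = 10.295043
iter 2: u=1.621848  f(a)=+2.514e-01  f'(a)=-3.666e+00  a ← 10.295043 − (+2.514e-01/-3.666e+00) = 10.363625
iter 3: u=1.611116  f(a)=+2.893e-03  f'(a)=-3.582e+00  a ← 10.363625 − (+2.893e-03/-3.582e+00) = 10.364433
iter 4: u=1.610990  f(a)=+3.927e-07  f'(a)=-3.581e+00  a ← 10.364433 − (+3.927e-07/-3.581e+00) = 10.364433
iter 5: u=1.610990  f(a)=+2.842e-14  f'(a)=-3.581e+00  a ← 10.364433 − (+2.842e-14/-3.581e+00) = 10.364433
converged: |Δa| < 1e-12 after 5 iterations
sag = a·(cosh(S/(2a)) − 1) = 10.364433·(cosh(1.610990) − 1) = 16.621739
T_max/T_min = cosh(S/(2a)) = 2.603729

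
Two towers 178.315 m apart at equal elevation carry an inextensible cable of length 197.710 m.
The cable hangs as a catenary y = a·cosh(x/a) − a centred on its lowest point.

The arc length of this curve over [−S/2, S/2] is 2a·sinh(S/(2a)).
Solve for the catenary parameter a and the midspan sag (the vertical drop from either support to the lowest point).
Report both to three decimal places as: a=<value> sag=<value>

a=112.122 sag=37.356

seed: a₀ = √(S³/(24(L−S))) = √(178.315³/(24·19.395)) = 110.364984
iter 1: u=0.807842  f(a)=+6.428e-01  f'(a)=-3.749e-01  a ← 110.364984 − (+6.428e-01/-3.749e-01) = 112.079329
iter 2: u=0.795486  f(a)=+1.528e-02  f'(a)=-3.573e-01  a ← 112.079329 − (+1.528e-02/-3.573e-01) = 112.122102
iter 3: u=0.795182  f(a)=+9.107e-06  f'(a)=-3.569e-01  a ← 112.122102 − (+9.107e-06/-3.569e-01) = 112.122128
iter 4: u=0.795182  f(a)=+3.212e-12  f'(a)=-3.569e-01  a ← 112.122128 − (+3.212e-12/-3.569e-01) = 112.122128
converged: |Δa| < 1e-12 after 4 iterations
sag = a·(cosh(S/(2a)) − 1) = 112.122128·(cosh(0.795182) − 1) = 37.355906
T_max/T_min = cosh(S/(2a)) = 1.333172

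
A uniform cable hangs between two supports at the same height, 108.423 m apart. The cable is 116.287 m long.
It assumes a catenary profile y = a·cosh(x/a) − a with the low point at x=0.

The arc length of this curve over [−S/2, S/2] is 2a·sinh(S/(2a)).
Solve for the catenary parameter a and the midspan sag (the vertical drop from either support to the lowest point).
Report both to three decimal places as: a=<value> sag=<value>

a=83.057 sag=18.329

seed: a₀ = √(S³/(24(L−S))) = √(108.423³/(24·7.864)) = 82.177847
iter 1: u=0.659685  f(a)=+1.729e-01  f'(a)=-1.998e-01  a ← 82.177847 − (+1.729e-01/-1.998e-01) = 83.042990
iter 2: u=0.652812  f(a)=+2.768e-03  f'(a)=-1.935e-01  a ← 83.042990 − (+2.768e-03/-1.935e-01) = 83.057297
iter 3: u=0.652700  f(a)=+7.353e-07  f'(a)=-1.934e-01  a ← 83.057297 − (+7.353e-07/-1.934e-01) = 83.057301
iter 4: u=0.652700  f(a)=+5.684e-14  f'(a)=-1.934e-01  a ← 83.057301 − (+5.684e-14/-1.934e-01) = 83.057301
converged: |Δa| < 1e-12 after 4 iterations
sag = a·(cosh(S/(2a)) − 1) = 83.057301·(cosh(0.652700) − 1) = 18.328999
T_max/T_min = cosh(S/(2a)) = 1.220679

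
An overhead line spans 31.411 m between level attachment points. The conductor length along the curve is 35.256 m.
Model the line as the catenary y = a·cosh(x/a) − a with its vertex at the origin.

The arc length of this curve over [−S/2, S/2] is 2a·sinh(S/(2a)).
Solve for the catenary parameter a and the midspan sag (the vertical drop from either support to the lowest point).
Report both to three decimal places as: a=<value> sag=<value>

seed: a₀ = √(S³/(24(L−S))) = √(31.411³/(24·3.845)) = 18.326049
iter 1: u=0.857004  f(a)=+1.437e-01  f'(a)=-4.513e-01  a ← 18.326049 − (+1.437e-01/-4.513e-01) = 18.644477
iter 2: u=0.842367  f(a)=+3.831e-03  f'(a)=-4.275e-01  a ← 18.644477 − (+3.831e-03/-4.275e-01) = 18.653438
iter 3: u=0.841963  f(a)=+2.888e-06  f'(a)=-4.268e-01  a ← 18.653438 − (+2.888e-06/-4.268e-01) = 18.653445
iter 4: u=0.841962  f(a)=+1.648e-12  f'(a)=-4.268e-01  a ← 18.653445 − (+1.648e-12/-4.268e-01) = 18.653445
converged: |Δa| < 1e-12 after 4 iterations
sag = a·(cosh(S/(2a)) − 1) = 18.653445·(cosh(0.841962) − 1) = 7.011656
T_max/T_min = cosh(S/(2a)) = 1.375891

a=18.653 sag=7.012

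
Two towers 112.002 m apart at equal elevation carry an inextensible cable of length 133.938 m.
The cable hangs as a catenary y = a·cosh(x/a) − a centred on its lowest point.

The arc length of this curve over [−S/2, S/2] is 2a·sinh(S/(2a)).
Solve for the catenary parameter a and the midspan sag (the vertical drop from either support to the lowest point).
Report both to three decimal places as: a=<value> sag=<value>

seed: a₀ = √(S³/(24(L−S))) = √(112.002³/(24·21.936)) = 51.659991
iter 1: u=1.084030  f(a)=+1.326e+00  f'(a)=-9.533e-01  a ← 51.659991 − (+1.326e+00/-9.533e-01) = 53.050423
iter 2: u=1.055618  f(a)=+5.540e-02  f'(a)=-8.751e-01  a ← 53.050423 − (+5.540e-02/-8.751e-01) = 53.113727
iter 3: u=1.054360  f(a)=+1.061e-04  f'(a)=-8.718e-01  a ← 53.113727 − (+1.061e-04/-8.718e-01) = 53.113849
iter 4: u=1.054358  f(a)=+3.910e-10  f'(a)=-8.718e-01  a ← 53.113849 − (+3.910e-10/-8.718e-01) = 53.113849
iter 5: u=1.054358  f(a)=-2.842e-14  f'(a)=-8.718e-01  a ← 53.113849 − (-2.842e-14/-8.718e-01) = 53.113849
converged: |Δa| < 1e-12 after 5 iterations
sag = a·(cosh(S/(2a)) − 1) = 53.113849·(cosh(1.054358) − 1) = 32.360872
T_max/T_min = cosh(S/(2a)) = 1.609274

a=53.114 sag=32.361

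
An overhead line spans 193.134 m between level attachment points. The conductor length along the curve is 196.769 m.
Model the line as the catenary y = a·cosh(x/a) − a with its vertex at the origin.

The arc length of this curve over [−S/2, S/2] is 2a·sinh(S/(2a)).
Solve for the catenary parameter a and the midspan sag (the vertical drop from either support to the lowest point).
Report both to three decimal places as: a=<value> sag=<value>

seed: a₀ = √(S³/(24(L−S))) = √(193.134³/(24·3.635)) = 287.362620
iter 1: u=0.336046  f(a)=+2.058e-02  f'(a)=-2.559e-02  a ← 287.362620 − (+2.058e-02/-2.559e-02) = 288.166958
iter 2: u=0.335108  f(a)=+8.673e-05  f'(a)=-2.537e-02  a ← 288.166958 − (+8.673e-05/-2.537e-02) = 288.170376
iter 3: u=0.335104  f(a)=+1.555e-09  f'(a)=-2.537e-02  a ← 288.170376 − (+1.555e-09/-2.537e-02) = 288.170377
iter 4: u=0.335104  f(a)=-2.842e-14  f'(a)=-2.537e-02  a ← 288.170377 − (-2.842e-14/-2.537e-02) = 288.170377
converged: |Δa| < 1e-12 after 4 iterations
sag = a·(cosh(S/(2a)) − 1) = 288.170377·(cosh(0.335104) − 1) = 16.331965
T_max/T_min = cosh(S/(2a)) = 1.056675

a=288.170 sag=16.332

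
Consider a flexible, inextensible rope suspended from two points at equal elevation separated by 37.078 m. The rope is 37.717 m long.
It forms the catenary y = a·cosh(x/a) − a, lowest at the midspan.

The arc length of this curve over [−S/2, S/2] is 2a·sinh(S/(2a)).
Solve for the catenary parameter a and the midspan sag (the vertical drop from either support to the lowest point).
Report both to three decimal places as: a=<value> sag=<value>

a=57.801 sag=2.999

seed: a₀ = √(S³/(24(L−S))) = √(37.078³/(24·0.639)) = 57.652534
iter 1: u=0.321564  f(a)=+3.312e-03  f'(a)=-2.240e-02  a ← 57.652534 − (+3.312e-03/-2.240e-02) = 57.800404
iter 2: u=0.320742  f(a)=+1.279e-05  f'(a)=-2.222e-02  a ← 57.800404 − (+1.279e-05/-2.222e-02) = 57.800979
iter 3: u=0.320739  f(a)=+1.922e-10  f'(a)=-2.222e-02  a ← 57.800979 − (+1.922e-10/-2.222e-02) = 57.800979
iter 4: u=0.320739  f(a)=+0.000e+00  f'(a)=-2.222e-02  a ← 57.800979 − (+0.000e+00/-2.222e-02) = 57.800979
converged: |Δa| < 1e-12 after 4 iterations
sag = a·(cosh(S/(2a)) − 1) = 57.800979·(cosh(0.320739) − 1) = 2.998661
T_max/T_min = cosh(S/(2a)) = 1.051879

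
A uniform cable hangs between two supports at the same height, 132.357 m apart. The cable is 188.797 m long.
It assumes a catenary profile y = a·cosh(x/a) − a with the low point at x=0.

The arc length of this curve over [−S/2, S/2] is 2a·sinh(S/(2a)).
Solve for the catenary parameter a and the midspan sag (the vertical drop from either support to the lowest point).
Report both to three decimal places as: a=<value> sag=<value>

seed: a₀ = √(S³/(24(L−S))) = √(132.357³/(24·56.440)) = 41.373404
iter 1: u=1.599542  f(a)=+7.676e+00  f'(a)=-3.493e+00  a ← 41.373404 − (+7.676e+00/-3.493e+00) = 43.570777
iter 2: u=1.518874  f(a)=+6.539e-01  f'(a)=-2.921e+00  a ← 43.570777 − (+6.539e-01/-2.921e+00) = 43.794630
iter 3: u=1.511110  f(a)=+5.722e-03  f'(a)=-2.870e+00  a ← 43.794630 − (+5.722e-03/-2.870e+00) = 43.796624
iter 4: u=1.511041  f(a)=+4.467e-07  f'(a)=-2.870e+00  a ← 43.796624 − (+4.467e-07/-2.870e+00) = 43.796624
iter 5: u=1.511041  f(a)=-2.842e-14  f'(a)=-2.870e+00  a ← 43.796624 − (-2.842e-14/-2.870e+00) = 43.796624
converged: |Δa| < 1e-12 after 5 iterations
sag = a·(cosh(S/(2a)) − 1) = 43.796624·(cosh(1.511041) − 1) = 60.266920
T_max/T_min = cosh(S/(2a)) = 2.376063

a=43.797 sag=60.267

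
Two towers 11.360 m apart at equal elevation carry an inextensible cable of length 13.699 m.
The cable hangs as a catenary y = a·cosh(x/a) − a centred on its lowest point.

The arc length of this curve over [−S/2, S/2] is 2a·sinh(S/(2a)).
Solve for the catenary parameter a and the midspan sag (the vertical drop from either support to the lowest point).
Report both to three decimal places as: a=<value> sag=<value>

a=5.261 sag=3.376

seed: a₀ = √(S³/(24(L−S))) = √(11.360³/(24·2.339)) = 5.110304
iter 1: u=1.111480  f(a)=+1.488e-01  f'(a)=-1.034e+00  a ← 5.110304 − (+1.488e-01/-1.034e+00) = 5.254269
iter 2: u=1.081026  f(a)=+6.520e-03  f'(a)=-9.448e-01  a ← 5.254269 − (+6.520e-03/-9.448e-01) = 5.261170
iter 3: u=1.079608  f(a)=+1.379e-05  f'(a)=-9.408e-01  a ← 5.261170 − (+1.379e-05/-9.408e-01) = 5.261184
iter 4: u=1.079605  f(a)=+6.193e-11  f'(a)=-9.408e-01  a ← 5.261184 − (+6.193e-11/-9.408e-01) = 5.261184
iter 5: u=1.079605  f(a)=+0.000e+00  f'(a)=-9.408e-01  a ← 5.261184 − (+0.000e+00/-9.408e-01) = 5.261184
converged: |Δa| < 1e-12 after 5 iterations
sag = a·(cosh(S/(2a)) − 1) = 5.261184·(cosh(1.079605) − 1) = 3.375696
T_max/T_min = cosh(S/(2a)) = 1.641623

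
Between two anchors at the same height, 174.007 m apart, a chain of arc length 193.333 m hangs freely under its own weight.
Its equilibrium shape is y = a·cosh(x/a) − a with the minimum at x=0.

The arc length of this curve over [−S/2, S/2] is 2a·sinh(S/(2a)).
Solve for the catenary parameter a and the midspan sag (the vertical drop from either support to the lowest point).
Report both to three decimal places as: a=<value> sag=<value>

seed: a₀ = √(S³/(24(L−S))) = √(174.007³/(24·19.326)) = 106.579449
iter 1: u=0.816325  f(a)=+6.542e-01  f'(a)=-3.874e-01  a ← 106.579449 − (+6.542e-01/-3.874e-01) = 108.268214
iter 2: u=0.803592  f(a)=+1.587e-02  f'(a)=-3.688e-01  a ← 108.268214 − (+1.587e-02/-3.688e-01) = 108.311255
iter 3: u=0.803273  f(a)=+9.861e-06  f'(a)=-3.684e-01  a ← 108.311255 − (+9.861e-06/-3.684e-01) = 108.311282
iter 4: u=0.803273  f(a)=+3.837e-12  f'(a)=-3.684e-01  a ← 108.311282 − (+3.837e-12/-3.684e-01) = 108.311282
converged: |Δa| < 1e-12 after 4 iterations
sag = a·(cosh(S/(2a)) − 1) = 108.311282·(cosh(0.803273) − 1) = 36.863599
T_max/T_min = cosh(S/(2a)) = 1.340349

a=108.311 sag=36.864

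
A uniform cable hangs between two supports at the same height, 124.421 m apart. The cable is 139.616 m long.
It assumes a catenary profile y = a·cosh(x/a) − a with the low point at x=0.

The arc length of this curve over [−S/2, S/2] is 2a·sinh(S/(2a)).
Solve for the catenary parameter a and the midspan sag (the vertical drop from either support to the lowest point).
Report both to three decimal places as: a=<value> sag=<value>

a=73.970 sag=27.739

seed: a₀ = √(S³/(24(L−S))) = √(124.421³/(24·15.195)) = 72.674919
iter 1: u=0.856011  f(a)=+5.665e-01  f'(a)=-4.496e-01  a ← 72.674919 − (+5.665e-01/-4.496e-01) = 73.934928
iter 2: u=0.841422  f(a)=+1.507e-02  f'(a)=-4.260e-01  a ← 73.934928 − (+1.507e-02/-4.260e-01) = 73.970303
iter 3: u=0.841020  f(a)=+1.131e-05  f'(a)=-4.253e-01  a ← 73.970303 − (+1.131e-05/-4.253e-01) = 73.970330
iter 4: u=0.841020  f(a)=+6.395e-12  f'(a)=-4.253e-01  a ← 73.970330 − (+6.395e-12/-4.253e-01) = 73.970330
converged: |Δa| < 1e-12 after 4 iterations
sag = a·(cosh(S/(2a)) − 1) = 73.970330·(cosh(0.841020) − 1) = 27.738896
T_max/T_min = cosh(S/(2a)) = 1.375000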